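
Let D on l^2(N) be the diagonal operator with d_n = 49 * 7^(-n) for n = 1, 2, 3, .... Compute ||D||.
||D|| = 7 (attained at n = 1)

For D diagonal, ||D|| = sup_n |d_n|. The sequence d_n = 49 * 7^(-n) is positive and strictly decreasing (ratio 7^(-1) < 1), so the supremum is d_1 = 49/7 = 7. Hence ||D|| = 7.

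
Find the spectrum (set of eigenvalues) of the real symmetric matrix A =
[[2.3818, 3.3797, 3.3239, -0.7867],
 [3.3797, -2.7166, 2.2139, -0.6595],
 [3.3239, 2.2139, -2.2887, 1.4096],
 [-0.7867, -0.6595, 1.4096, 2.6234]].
sigma(A) ≈ {-5, -4, 3, 6}

A is real symmetric, so its spectrum consists of real eigenvalues. Expanding the characteristic polynomial of the displayed matrix gives
  det(λ I - A) = p(λ) = λ^4 + (0)λ^3 + (-43)λ^2 + (-18.0012)λ + (359.9903).
Solving p(λ) = 0 yields eigenvalues ≈ -5, -4, 3, 6. (A is shown rounded to 4 decimals, so these recover the underlying integer eigenvalues to within that precision.)
Verification: the trace of A = 0 equals the sum of eigenvalues 0, and det(A) ≈ 359.9903 matches the eigenvalue product 360.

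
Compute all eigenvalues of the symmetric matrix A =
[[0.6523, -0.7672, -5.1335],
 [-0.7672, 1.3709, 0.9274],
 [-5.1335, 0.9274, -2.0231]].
sigma(A) ≈ {-6, 1, 5}

A is real symmetric, so its spectrum consists of real eigenvalues. Expanding the characteristic polynomial of the displayed matrix gives
  det(λ I - A) = p(λ) = λ^3 + (0)λ^2 + (-31)λ + (30.0015).
Solving p(λ) = 0 yields eigenvalues ≈ -6, 1, 5. (A is shown rounded to 4 decimals, so these recover the underlying integer eigenvalues to within that precision.)
Verification: the trace of A = 0 equals the sum of eigenvalues 0, and det(A) ≈ -30.0015 matches the eigenvalue product -30.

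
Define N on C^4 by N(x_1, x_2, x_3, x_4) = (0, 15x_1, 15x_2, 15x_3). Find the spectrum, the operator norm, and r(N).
sigma(N) = {0}; ||N|| = 15; r(N) = 0. (N is nilpotent with N^4 = 0.)

On C^4, N is a strictly lower-triangular matrix with 15 on the subdiagonal and zeros elsewhere, so its characteristic polynomial is lambda^4 and every eigenvalue is 0: sigma(N) = {0}. For the operator norm, N e_i = 15e_{i+1} for i = 1, ..., 3 and N e_4 = 0, so the singular values of N are 15 (with multiplicity 3) and 0; hence ||N|| = 15. The spectral radius r(N) = max|lambda| = 0. Note ||N|| > r(N) — characteristic of non-normal nilpotent operators. Indeed N^4 = 0.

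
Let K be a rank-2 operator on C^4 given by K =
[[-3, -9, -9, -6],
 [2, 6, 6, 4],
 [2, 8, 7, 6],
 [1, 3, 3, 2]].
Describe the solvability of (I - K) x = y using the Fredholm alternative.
(I - K) is invertible (det(I - K) = -24 ≠ 0), so for every y in C^4 the equation (I - K) x = y has a unique solution.

K has rank 2 and factors as K = U V^T = u1 v1^T + u2 v2^T with u1 = (3, -2, -3, -1), v1 = (0, -2, -1, -2), u2 = (-3, 2, 2, 1), v2 = (1, 1, 2, 0) (multiplying out reproduces the displayed K). The nonzero eigenvalues of U V^T coincide with those of the 2 x 2 matrix G = V^T U = [[v1·u1, v1·u2], [v2·u1, v2·u2]] = [[9, -8], [-5, 3]], and by the Sylvester determinant identity det(I_4 - U V^T) = det(I_2 - V^T U) = det([[-8, 8], [5, -2]]) = (-8)(-2) - (8)(5) = -24. (Direct check: I - K =
[[4, 9, 9, 6],
 [-2, -5, -6, -4],
 [-2, -8, -6, -6],
 [-1, -3, -3, -1]]
has determinant -24.) The finite-dimensional Fredholm alternative says: either (I - K) is invertible, or ker(I - K) ≠ {0} and then range(I - K) = ker((I - K)^*)^⊥, with dim ker(I - K) = dim ker((I - K)^*). Since det(I - K) ≠ 0, 1 is not an eigenvalue of K and ker(I - K) = {0}, so we are in the first case: for every y there is a unique x = (I - K)^(-1) y. (Explicitly, by the Woodbury identity, (I - U V^T)^(-1) = I + U (I_2 - G)^(-1) V^T.)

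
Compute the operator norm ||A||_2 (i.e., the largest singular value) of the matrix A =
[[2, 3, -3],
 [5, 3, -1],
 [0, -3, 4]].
||A||_2 ≈ 8.0676 (= sqrt(largest eigenvalue of A^T A))

||A||_2 = sigma_max(A) = sqrt(lambda_max(A^T A)). Form the symmetric matrix M = A^T A =
[[29, 21, -11],
 [21, 27, -24],
 [-11, -24, 26]].
Its characteristic polynomial (trace, sum of principal 2x2 minors, determinant of M give the coefficients) is
  p(λ) = det(λ I - M) = λ^3 - 82λ^2 + 1101λ - 9.
No integer candidate from the rational root theorem (±divisors of 9) is a root, so the roots are irrational. The cubic discriminant is Δ = 2807080569 > 0, so there are three distinct real roots. p(0) = -9 and p(1) = 1011 have opposite signs, so a root lies in (0, 1); Newton's method refines it to λ ≈ 0.0082. p(16) = 711 and p(17) = -77 have opposite signs, so a root lies in (16, 17); Newton's method refines it to λ ≈ 16.9058. p(65) = -269 and p(66) = 2961 have opposite signs, so a root lies in (65, 66); Newton's method refines it to λ ≈ 65.0861. Check (Vieta): the three roots sum to 82, matching tr M = 82.
So the eigenvalues of A^T A are ≈ 0.0082, 16.9058, 65.0861 (all ≥ 0, as they must be for A^T A). The largest is λ_max ≈ 65.0861, hence ||A||_2 = sqrt(λ_max) ≈ 8.0676.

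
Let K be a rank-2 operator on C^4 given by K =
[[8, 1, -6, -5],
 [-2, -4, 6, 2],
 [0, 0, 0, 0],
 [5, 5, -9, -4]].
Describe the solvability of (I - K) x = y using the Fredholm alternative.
(I - K) is invertible (det(I - K) = -30 ≠ 0), so for every y in C^4 the equation (I - K) x = y has a unique solution.

K has rank 2 and factors as K = U V^T = u1 v1^T + u2 v2^T with u1 = (1, 2, 0, -2), v1 = (-1, -2, 3, 1), u2 = (-3, 0, 0, -1), v2 = (-3, -1, 3, 2) (multiplying out reproduces the displayed K). The nonzero eigenvalues of U V^T coincide with those of the 2 x 2 matrix G = V^T U = [[v1·u1, v1·u2], [v2·u1, v2·u2]] = [[-7, 2], [-9, 7]], and by the Sylvester determinant identity det(I_4 - U V^T) = det(I_2 - V^T U) = det([[8, -2], [9, -6]]) = (8)(-6) - (-2)(9) = -30. (Direct check: I - K =
[[-7, -1, 6, 5],
 [2, 5, -6, -2],
 [0, 0, 1, 0],
 [-5, -5, 9, 5]]
has determinant -30.) The finite-dimensional Fredholm alternative says: either (I - K) is invertible, or ker(I - K) ≠ {0} and then range(I - K) = ker((I - K)^*)^⊥, with dim ker(I - K) = dim ker((I - K)^*). Since det(I - K) ≠ 0, 1 is not an eigenvalue of K and ker(I - K) = {0}, so we are in the first case: for every y there is a unique x = (I - K)^(-1) y. (Explicitly, by the Woodbury identity, (I - U V^T)^(-1) = I + U (I_2 - G)^(-1) V^T.)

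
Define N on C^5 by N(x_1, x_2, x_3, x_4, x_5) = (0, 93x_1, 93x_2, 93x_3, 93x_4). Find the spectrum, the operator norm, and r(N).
sigma(N) = {0}; ||N|| = 93; r(N) = 0. (N is nilpotent with N^5 = 0.)

On C^5, N is a strictly lower-triangular matrix with 93 on the subdiagonal and zeros elsewhere, so its characteristic polynomial is lambda^5 and every eigenvalue is 0: sigma(N) = {0}. For the operator norm, N e_i = 93e_{i+1} for i = 1, ..., 4 and N e_5 = 0, so the singular values of N are 93 (with multiplicity 4) and 0; hence ||N|| = 93. The spectral radius r(N) = max|lambda| = 0. Note ||N|| > r(N) — characteristic of non-normal nilpotent operators. Indeed N^5 = 0.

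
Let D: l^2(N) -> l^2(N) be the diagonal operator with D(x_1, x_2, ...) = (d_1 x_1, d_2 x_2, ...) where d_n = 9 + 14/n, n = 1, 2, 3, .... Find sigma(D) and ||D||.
sigma(D) = {9 + 14/n : n ≥ 1} ∪ {9}; ||D|| = 23

A bounded diagonal operator on l^2 with diagonal entries d_n has spectrum equal to the closure of {d_n : n ≥ 1}: every d_n is an eigenvalue (with eigenvector e_n), so {d_n} ⊂ sigma(D); the spectrum is closed, so its closure is too; and for lambda not in the closure, (D - lambda I) has bounded inverse (the diagonal entries 1/(d_n - lambda) are bounded). For our sequence d_n = 9 + 14/n, n = 1, 2, 3, ...:
  - {d_n} = {9 + 14/n : n ≥ 1}; the only limit point is 9
  - closure = {9 + 14/n : n ≥ 1} ∪ {9}
For the norm: a diagonal operator has ||D|| = sup_n |d_n|. Here d_n = 9 + 14/n is positive and decreasing, so sup_n |d_n| = d_1 = 9 + 14 = 23. So ||D|| = 23.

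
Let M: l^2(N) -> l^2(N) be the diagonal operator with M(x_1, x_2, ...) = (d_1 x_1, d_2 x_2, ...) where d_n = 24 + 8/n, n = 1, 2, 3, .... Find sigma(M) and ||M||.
sigma(M) = {24 + 8/n : n ≥ 1} ∪ {24}; ||M|| = 32

A bounded diagonal operator on l^2 with diagonal entries d_n has spectrum equal to the closure of {d_n : n ≥ 1}: every d_n is an eigenvalue (with eigenvector e_n), so {d_n} ⊂ sigma(M); the spectrum is closed, so its closure is too; and for lambda not in the closure, (M - lambda I) has bounded inverse (the diagonal entries 1/(d_n - lambda) are bounded). For our sequence d_n = 24 + 8/n, n = 1, 2, 3, ...:
  - {d_n} = {24 + 8/n : n ≥ 1}; the only limit point is 24
  - closure = {24 + 8/n : n ≥ 1} ∪ {24}
For the norm: a diagonal operator has ||M|| = sup_n |d_n|. Here d_n = 24 + 8/n is positive and decreasing, so sup_n |d_n| = d_1 = 24 + 8 = 32. So ||M|| = 32.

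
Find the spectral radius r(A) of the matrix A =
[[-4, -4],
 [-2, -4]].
r(A) = (8 + sqrt(32))/2 ≈ 6.8284

The eigenvalues of A are the roots of its characteristic polynomial. With M = A (coefficients from the trace and determinant):
  p(λ) = det(λ I - M) = λ^2 + 8λ + 8.
For λ^2 + 8λ + 8 the discriminant is 32. It is nonnegative but not a perfect square, so the roots are real and irrational: λ = (-8 ± sqrt(32))/2 ≈ -1.1716, -6.8284.
Thus the eigenvalues (to 4 decimals) are -1.1716 (modulus 1.1716); -6.8284 (modulus 6.8284). The spectral radius is the largest modulus: r(A) = (8 + sqrt(32))/2 ≈ 6.8284. (Cross-check: r(A) ≤ ||A||_2 ≈ 7.1231; equality holds whenever A is normal, though it can also hold for some non-normal A.)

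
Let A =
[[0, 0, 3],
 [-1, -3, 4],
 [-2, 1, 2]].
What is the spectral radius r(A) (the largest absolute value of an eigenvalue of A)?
r(A) ≈ 3.6603

The eigenvalues of A are the roots of its characteristic polynomial. With M = A (coefficients from the trace, the sum of principal 2x2 minors, and det A):
  p(λ) = det(λ I - M) = λ^3 + λ^2 - 4λ + 21.
No integer candidate from the rational root theorem (±divisors of 21) is a root, so the roots are irrational. The cubic discriminant is Δ = -13231 < 0, so there is one real root and a complex-conjugate pair. p(-4) = -11 and p(-3) = 15 have opposite signs, so a root lies in (-4, -3); Newton's method refines it to λ ≈ -3.6603. Dividing out (λ - (-3.6603)) leaves approximately λ^2 - 2.6603λ + 5.7373. For λ^2 - 2.6603λ + 5.7373 the discriminant is -15.8721. It is negative, so the remaining roots are the complex-conjugate pair λ ≈ 1.3301 ± 1.992i. Their product equals the constant term, so |λ|^2 ≈ 5.7373 and |λ| ≈ 2.3953.
Thus the eigenvalues (to 4 decimals) are -3.6603 (modulus 3.6603); 1.3301 ± 1.992i (modulus 2.3953). The spectral radius is the largest modulus: r(A) ≈ 3.6603. (Cross-check: r(A) ≤ ||A||_2 ≈ 5.9401; equality holds whenever A is normal, though it can also hold for some non-normal A.)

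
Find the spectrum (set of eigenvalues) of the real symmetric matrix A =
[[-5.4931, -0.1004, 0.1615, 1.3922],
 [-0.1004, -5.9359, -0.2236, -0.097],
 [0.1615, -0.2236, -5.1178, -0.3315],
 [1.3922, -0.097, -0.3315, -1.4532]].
sigma(A) ≈ {-6, -5, -1} (-6 with multiplicity 2)

A is real symmetric, so its spectrum consists of real eigenvalues. Expanding the characteristic polynomial of the displayed matrix gives
  det(λ I - A) = p(λ) = λ^4 + (18)λ^3 + (113)λ^2 + (276)λ + (179.9979).
Solving p(λ) = 0 yields eigenvalues ≈ -6, -6, -5, -1. (A is shown rounded to 4 decimals, so these recover the underlying integer eigenvalues to within that precision.)
Verification: the trace of A = -18 equals the sum of eigenvalues -18, and det(A) ≈ 179.9979 matches the eigenvalue product 180.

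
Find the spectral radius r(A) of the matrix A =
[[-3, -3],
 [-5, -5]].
r(A) = 8

The eigenvalues of A are the roots of its characteristic polynomial. With M = A (coefficients from the trace and determinant):
  p(λ) = det(λ I - M) = λ^2 + 8λ.
For λ^2 + 8λ the discriminant is 64. It is a perfect square (8^2), so the roots are rational: λ = (-8 ± 8)/2 = 0, -8.
Thus the eigenvalues (to 4 decimals) are 0 (modulus 0); -8 (modulus 8). The spectral radius is the largest modulus: r(A) = 8. (Cross-check: r(A) ≤ ||A||_2 ≈ 8.2462; equality holds whenever A is normal, though it can also hold for some non-normal A.)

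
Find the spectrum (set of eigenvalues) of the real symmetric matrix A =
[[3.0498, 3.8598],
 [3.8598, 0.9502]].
sigma(A) ≈ {-2, 6}

A is real symmetric, so its spectrum consists of real eigenvalues. Expanding the characteristic polynomial of the displayed matrix gives
  det(λ I - A) = p(λ) = λ^2 + (-4)λ + (-12).
Solving p(λ) = 0 yields eigenvalues ≈ -2, 6. (A is shown rounded to 4 decimals, so these recover the underlying integer eigenvalues to within that precision.)
Verification: the trace of A = 4 equals the sum of eigenvalues 4, and det(A) ≈ -12.0001 matches the eigenvalue product -12.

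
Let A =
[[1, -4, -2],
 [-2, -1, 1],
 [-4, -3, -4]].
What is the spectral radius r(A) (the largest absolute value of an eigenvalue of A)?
r(A) = (1 + sqrt(69))/2 ≈ 4.6533

The eigenvalues of A are the roots of its characteristic polynomial. With M = A (coefficients from the trace, the sum of principal 2x2 minors, and det A):
  p(λ) = det(λ I - M) = λ^3 + 4λ^2 - 14λ - 51.
By the rational root theorem any rational root is an integer divisor of 51. Testing λ = -3: p(-3) = -27 + 36 + 42 - 51 = 0, so λ = -3 is a root. Dividing out (λ + 3) leaves p(λ) = (λ + 3)(λ^2 + λ - 17). For λ^2 + λ - 17 the discriminant is 69. It is nonnegative but not a perfect square, so the roots are real and irrational: λ = (-1 ± sqrt(69))/2 ≈ 3.6533, -4.6533.
Thus the eigenvalues (to 4 decimals) are 3.6533 (modulus 3.6533); -4.6533 (modulus 4.6533); -3 (modulus 3). The spectral radius is the largest modulus: r(A) = (1 + sqrt(69))/2 ≈ 4.6533. (Cross-check: r(A) ≤ ||A||_2 ≈ 7.1212; equality holds whenever A is normal, though it can also hold for some non-normal A.)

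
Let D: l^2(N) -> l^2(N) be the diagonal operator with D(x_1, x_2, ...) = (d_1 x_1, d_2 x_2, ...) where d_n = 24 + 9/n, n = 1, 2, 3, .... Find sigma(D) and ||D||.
sigma(D) = {24 + 9/n : n ≥ 1} ∪ {24}; ||D|| = 33

A bounded diagonal operator on l^2 with diagonal entries d_n has spectrum equal to the closure of {d_n : n ≥ 1}: every d_n is an eigenvalue (with eigenvector e_n), so {d_n} ⊂ sigma(D); the spectrum is closed, so its closure is too; and for lambda not in the closure, (D - lambda I) has bounded inverse (the diagonal entries 1/(d_n - lambda) are bounded). For our sequence d_n = 24 + 9/n, n = 1, 2, 3, ...:
  - {d_n} = {24 + 9/n : n ≥ 1}; the only limit point is 24
  - closure = {24 + 9/n : n ≥ 1} ∪ {24}
For the norm: a diagonal operator has ||D|| = sup_n |d_n|. Here d_n = 24 + 9/n is positive and decreasing, so sup_n |d_n| = d_1 = 24 + 9 = 33. So ||D|| = 33.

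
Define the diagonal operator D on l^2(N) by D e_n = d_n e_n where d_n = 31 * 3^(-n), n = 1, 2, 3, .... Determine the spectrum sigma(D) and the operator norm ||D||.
sigma(D) = {31 * 3^(-n) : n ≥ 1} ∪ {0}; ||D|| = 31/3

A bounded diagonal operator on l^2 with diagonal entries d_n has spectrum equal to the closure of {d_n : n ≥ 1}: every d_n is an eigenvalue (with eigenvector e_n), so {d_n} ⊂ sigma(D); the spectrum is closed, so its closure is too; and for lambda not in the closure, (D - lambda I) has bounded inverse (the diagonal entries 1/(d_n - lambda) are bounded). For our sequence d_n = 31 * 3^(-n), n = 1, 2, 3, ...:
  - {d_n} = {31 * 3^(-n) : n ≥ 1}; the only limit point is 0
  - closure = {31 * 3^(-n) : n ≥ 1} ∪ {0}
For the norm: a diagonal operator has ||D|| = sup_n |d_n|. Here d_n = 31 * 3^(-n) is positive and decreasing, so sup_n |d_n| = d_1 = 31/3. So ||D|| = 31/3.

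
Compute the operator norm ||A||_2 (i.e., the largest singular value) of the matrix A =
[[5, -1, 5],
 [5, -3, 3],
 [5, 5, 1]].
||A||_2 ≈ 10.2104 (= sqrt(largest eigenvalue of A^T A))

||A||_2 = sigma_max(A) = sqrt(lambda_max(A^T A)). Form the symmetric matrix M = A^T A =
[[75, 5, 45],
 [5, 35, -9],
 [45, -9, 35]].
Its characteristic polynomial (trace, sum of principal 2x2 minors, determinant of M give the coefficients) is
  p(λ) = det(λ I - M) = λ^3 - 145λ^2 + 4344λ - 10000.
No integer candidate from the rational root theorem (±divisors of 10000) is a root, so the roots are irrational. The cubic discriminant is Δ = 57591256064 > 0, so there are three distinct real roots. p(2) = -1884 and p(3) = 1754 have opposite signs, so a root lies in (2, 3); Newton's method refines it to λ ≈ 2.5084. p(38) = 564 and p(39) = -1810 have opposite signs, so a root lies in (38, 39); Newton's method refines it to λ ≈ 38.2399. p(104) = -1680 and p(105) = 5120 have opposite signs, so a root lies in (104, 105); Newton's method refines it to λ ≈ 104.2517. Check (Vieta): the three roots sum to 145, matching tr M = 145.
So the eigenvalues of A^T A are ≈ 2.5084, 38.2399, 104.2517 (all ≥ 0, as they must be for A^T A). The largest is λ_max ≈ 104.2517, hence ||A||_2 = sqrt(λ_max) ≈ 10.2104.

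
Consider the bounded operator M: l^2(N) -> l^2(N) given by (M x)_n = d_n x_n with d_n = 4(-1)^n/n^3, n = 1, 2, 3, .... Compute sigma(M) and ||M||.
sigma(M) = {4(-1)^n/n^3 : n ≥ 1} ∪ {0}; ||M|| = 4

A bounded diagonal operator on l^2 with diagonal entries d_n has spectrum equal to the closure of {d_n : n ≥ 1}: every d_n is an eigenvalue (with eigenvector e_n), so {d_n} ⊂ sigma(M); the spectrum is closed, so its closure is too; and for lambda not in the closure, (M - lambda I) has bounded inverse (the diagonal entries 1/(d_n - lambda) are bounded). For our sequence d_n = 4(-1)^n/n^3, n = 1, 2, 3, ...:
  - {d_n} = {4(-1)^n/n^3 : n ≥ 1}; the only limit point is 0
  - closure = {4(-1)^n/n^3 : n ≥ 1} ∪ {0}
For the norm: a diagonal operator has ||M|| = sup_n |d_n|. Here |d_n| = 4/n^3 is decreasing, so sup_n |d_n| = |d_1| = 4. So ||M|| = 4.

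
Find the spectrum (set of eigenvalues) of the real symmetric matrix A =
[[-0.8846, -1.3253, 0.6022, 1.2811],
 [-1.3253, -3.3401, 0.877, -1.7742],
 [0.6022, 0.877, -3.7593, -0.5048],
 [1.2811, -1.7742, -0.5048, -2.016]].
sigma(A) ≈ {-5, -4, -2, 1}

A is real symmetric, so its spectrum consists of real eigenvalues. Expanding the characteristic polynomial of the displayed matrix gives
  det(λ I - A) = p(λ) = λ^4 + (10)λ^3 + (27)λ^2 + (2.0018)λ + (-39.9969).
Solving p(λ) = 0 yields eigenvalues ≈ -5, -4, -2, 1. (A is shown rounded to 4 decimals, so these recover the underlying integer eigenvalues to within that precision.)
Verification: the trace of A = -10 equals the sum of eigenvalues -10, and det(A) ≈ -39.9969 matches the eigenvalue product -40.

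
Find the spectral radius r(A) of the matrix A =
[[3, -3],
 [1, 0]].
r(A) = sqrt(3) ≈ 1.7321

The eigenvalues of A are the roots of its characteristic polynomial. With M = A (coefficients from the trace and determinant):
  p(λ) = det(λ I - M) = λ^2 - 3λ + 3.
For λ^2 - 3λ + 3 the discriminant is -3. It is negative, so the roots are the complex-conjugate pair λ = 3/2 ± (sqrt(3)/2) i ≈ 1.5 ± 0.866i. For a conjugate pair the product of the roots equals the constant term, so |λ|^2 = 3 and |λ| = sqrt(3) ≈ 1.7321.
Thus the eigenvalues (to 4 decimals) are 1.5 ± 0.866i (modulus 1.7321). The spectral radius is the largest modulus: r(A) = sqrt(3) ≈ 1.7321. (Cross-check: r(A) ≤ ||A||_2 ≈ 4.3028; equality holds whenever A is normal, though it can also hold for some non-normal A.)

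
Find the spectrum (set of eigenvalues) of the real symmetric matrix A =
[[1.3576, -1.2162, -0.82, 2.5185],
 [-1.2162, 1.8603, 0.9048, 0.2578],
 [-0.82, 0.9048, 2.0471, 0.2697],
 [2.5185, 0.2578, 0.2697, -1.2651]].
sigma(A) ≈ {-3, 1, 2, 4}

A is real symmetric, so its spectrum consists of real eigenvalues. Expanding the characteristic polynomial of the displayed matrix gives
  det(λ I - A) = p(λ) = λ^4 + (-4)λ^3 + (-7)λ^2 + (33.9984)λ + (-23.9977).
Solving p(λ) = 0 yields eigenvalues ≈ -3, 1, 2, 4. (A is shown rounded to 4 decimals, so these recover the underlying integer eigenvalues to within that precision.)
Verification: the trace of A = 4 equals the sum of eigenvalues 4, and det(A) ≈ -23.9977 matches the eigenvalue product -24.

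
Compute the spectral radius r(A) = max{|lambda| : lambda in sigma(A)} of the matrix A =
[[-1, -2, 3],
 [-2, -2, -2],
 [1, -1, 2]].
r(A) ≈ 3.6353

The eigenvalues of A are the roots of its characteristic polynomial. With M = A (coefficients from the trace, the sum of principal 2x2 minors, and det A):
  p(λ) = det(λ I - M) = λ^3 + λ^2 - 13λ - 14.
No integer candidate from the rational root theorem (±divisors of 14) is a root, so the roots are irrational. The cubic discriminant is Δ = 6997 > 0, so there are three distinct real roots. p(-4) = -10 and p(-3) = 7 have opposite signs, so a root lies in (-4, -3); Newton's method refines it to λ ≈ -3.5508. p(-2) = 8 and p(-1) = -1 have opposite signs, so a root lies in (-2, -1); Newton's method refines it to λ ≈ -1.0846. p(3) = -17 and p(4) = 14 have opposite signs, so a root lies in (3, 4); Newton's method refines it to λ ≈ 3.6353. Check (Vieta): the three roots sum to -1, matching tr M = -1.
Thus the eigenvalues (to 4 decimals) are -3.5508 (modulus 3.5508); -1.0846 (modulus 1.0846); 3.6353 (modulus 3.6353). The spectral radius is the largest modulus: r(A) ≈ 3.6353. (Cross-check: r(A) ≤ ||A||_2 ≈ 4.328; equality holds whenever A is normal, though it can also hold for some non-normal A.)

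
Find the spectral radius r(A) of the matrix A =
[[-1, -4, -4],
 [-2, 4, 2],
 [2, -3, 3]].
r(A) ≈ 5.1125

The eigenvalues of A are the roots of its characteristic polynomial. With M = A (coefficients from the trace, the sum of principal 2x2 minors, and det A):
  p(λ) = det(λ I - M) = λ^3 - 6λ^2 + 11λ + 50.
No integer candidate from the rational root theorem (±divisors of 50) is a root, so the roots are irrational. The cubic discriminant is Δ = -84668 < 0, so there is one real root and a complex-conjugate pair. p(-2) = -4 and p(-1) = 32 have opposite signs, so a root lies in (-2, -1); Newton's method refines it to λ ≈ -1.913. Dividing out (λ - (-1.913)) leaves approximately λ^2 - 7.913λ + 26.1373. For λ^2 - 7.913λ + 26.1373 the discriminant is -41.9341. It is negative, so the remaining roots are the complex-conjugate pair λ ≈ 3.9565 ± 3.2378i. Their product equals the constant term, so |λ|^2 ≈ 26.1373 and |λ| ≈ 5.1125.
Thus the eigenvalues (to 4 decimals) are -1.913 (modulus 1.913); 3.9565 ± 3.2378i (modulus 5.1125). The spectral radius is the largest modulus: r(A) ≈ 5.1125. (Cross-check: r(A) ≤ ||A||_2 ≈ 7.1951; equality holds whenever A is normal, though it can also hold for some non-normal A.)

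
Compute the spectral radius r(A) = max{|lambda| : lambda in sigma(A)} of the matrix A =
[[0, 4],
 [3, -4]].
r(A) = 6

The eigenvalues of A are the roots of its characteristic polynomial. With M = A (coefficients from the trace and determinant):
  p(λ) = det(λ I - M) = λ^2 + 4λ - 12.
For λ^2 + 4λ - 12 the discriminant is 64. It is a perfect square (8^2), so the roots are rational: λ = (-4 ± 8)/2 = 2, -6.
Thus the eigenvalues (to 4 decimals) are 2 (modulus 2); -6 (modulus 6). The spectral radius is the largest modulus: r(A) = 6. (Cross-check: r(A) ≤ ||A||_2 ≈ 6.0927; equality holds whenever A is normal, though it can also hold for some non-normal A.)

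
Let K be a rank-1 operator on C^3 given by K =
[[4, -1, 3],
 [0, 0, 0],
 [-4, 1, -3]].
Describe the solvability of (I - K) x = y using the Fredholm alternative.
(I - K) is singular (det(I - K) = 0, i.e. 1 ∈ sigma(K)). (I - K) x = y is solvable iff y ⊥ ker((I - K)^*) = span{(4, -1, 3)}, i.e. iff 4y_1 - y_2 + 3y_3 = 0. When solvable, the solutions are x = y + c·(1, 0, -1), c arbitrary (ker(I - K) = span{(1, 0, -1)}, dimension 1).

K has rank 1, so it is an outer product K = u v^T: every row of K is a multiple of one row vector. Reading off the entries, u = (1, 0, -1) and v = (4, -1, 3) (row i of K equals u_i·v^T). A rank-one matrix u v^T satisfies K u = u (v·u) and kills the (2)-dimensional subspace v^⊥, so its characteristic polynomial is lambda^2 (lambda - v·u) with v·u = tr K = 1. Hence the eigenvalues of I - K are 1 (multiplicity 2) and 1 - (1) = 0, so det(I - K) = 0. (Direct check: I - K =
[[-3, 1, -3],
 [0, 1, 0],
 [4, -1, 4]]
has determinant 0.) So 1 is an eigenvalue of K and (I - K) is not invertible. The finite-dimensional Fredholm alternative says: either (I - K) is invertible, or ker(I - K) ≠ {0} and then range(I - K) = ker((I - K)^*)^⊥, with dim ker(I - K) = dim ker((I - K)^*). We are in the second case, so we need both kernels. Kernel of I - K: (I - K) u = u - u (v·u) = u - u = 0, so ker(I - K) = span{u} = span{(1, 0, -1)} (it is exactly 1-dimensional because rank(I - K) = 2). Kernel of the adjoint: K is real, so (I - K)^* = I - K^T = I - v u^T, and (I - v u^T) v = v - v (u·v) = 0; hence ker((I - K)^*) = span{v} = span{(4, -1, 3)}. Therefore (I - K) x = y is solvable iff <y, v> = 0, i.e. iff 4y_1 - y_2 + 3y_3 = 0. When this holds, K y = u (v·y) = 0, so (I - K) y = y and x = y is a particular solution; the full solution set is the line x = y + c·u = y + c·(1, 0, -1), c ∈ C.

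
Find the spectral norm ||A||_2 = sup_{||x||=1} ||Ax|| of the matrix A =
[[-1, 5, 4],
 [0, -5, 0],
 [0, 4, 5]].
||A||_2 ≈ 9.7898 (= sqrt(largest eigenvalue of A^T A))

||A||_2 = sigma_max(A) = sqrt(lambda_max(A^T A)). Form the symmetric matrix M = A^T A =
[[1, -5, -4],
 [-5, 66, 40],
 [-4, 40, 41]].
Its characteristic polynomial (trace, sum of principal 2x2 minors, determinant of M give the coefficients) is
  p(λ) = det(λ I - M) = λ^3 - 108λ^2 + 1172λ - 625.
No integer candidate from the rational root theorem (±divisors of 625) is a root, so the roots are irrational. The cubic discriminant is Δ = 7846275109 > 0, so there are three distinct real roots. p(0) = -625 and p(1) = 440 have opposite signs, so a root lies in (0, 1); Newton's method refines it to λ ≈ 0.5623. p(11) = 530 and p(12) = -385 have opposite signs, so a root lies in (11, 12); Newton's method refines it to λ ≈ 11.5985. p(95) = -6610 and p(96) = 1295 have opposite signs, so a root lies in (95, 96); Newton's method refines it to λ ≈ 95.8392. Check (Vieta): the three roots sum to 108, matching tr M = 108.
So the eigenvalues of A^T A are ≈ 0.5623, 11.5985, 95.8392 (all ≥ 0, as they must be for A^T A). The largest is λ_max ≈ 95.8392, hence ||A||_2 = sqrt(λ_max) ≈ 9.7898.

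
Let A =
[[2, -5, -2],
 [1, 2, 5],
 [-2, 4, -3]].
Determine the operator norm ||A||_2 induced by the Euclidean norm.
||A||_2 ≈ 7.2779 (= sqrt(largest eigenvalue of A^T A))

||A||_2 = sigma_max(A) = sqrt(lambda_max(A^T A)). Form the symmetric matrix M = A^T A =
[[9, -16, 7],
 [-16, 45, 8],
 [7, 8, 38]].
Its characteristic polynomial (trace, sum of principal 2x2 minors, determinant of M give the coefficients) is
  p(λ) = det(λ I - M) = λ^3 - 92λ^2 + 2088λ - 1089.
No integer candidate from the rational root theorem (±divisors of 1089) is a root, so the roots are irrational. The cubic discriminant is Δ = 829772325 > 0, so there are three distinct real roots. p(0) = -1089 and p(1) = 908 have opposite signs, so a root lies in (0, 1); Newton's method refines it to λ ≈ 0.534. p(38) = 279 and p(39) = -270 have opposite signs, so a root lies in (38, 39); Newton's method refines it to λ ≈ 38.4975. p(52) = -673 and p(53) = 24 have opposite signs, so a root lies in (52, 53); Newton's method refines it to λ ≈ 52.9685. Check (Vieta): the three roots sum to 92, matching tr M = 92.
So the eigenvalues of A^T A are ≈ 0.534, 38.4975, 52.9685 (all ≥ 0, as they must be for A^T A). The largest is λ_max ≈ 52.9685, hence ||A||_2 = sqrt(λ_max) ≈ 7.2779.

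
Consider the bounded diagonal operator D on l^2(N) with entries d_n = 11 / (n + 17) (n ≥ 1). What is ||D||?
||D|| = 11/18 (attained at n = 1)

For D diagonal, ||D|| = sup_n |d_n| = sup_n 11/(n + 17). This is positive and strictly decreasing in n, so the supremum is attained at n = 1: d_1 = 11/(1 + 17) = 11/18. Hence ||D|| = 11/18.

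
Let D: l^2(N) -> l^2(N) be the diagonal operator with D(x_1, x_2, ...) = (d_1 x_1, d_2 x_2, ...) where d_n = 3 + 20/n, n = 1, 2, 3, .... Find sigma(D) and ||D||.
sigma(D) = {3 + 20/n : n ≥ 1} ∪ {3}; ||D|| = 23

A bounded diagonal operator on l^2 with diagonal entries d_n has spectrum equal to the closure of {d_n : n ≥ 1}: every d_n is an eigenvalue (with eigenvector e_n), so {d_n} ⊂ sigma(D); the spectrum is closed, so its closure is too; and for lambda not in the closure, (D - lambda I) has bounded inverse (the diagonal entries 1/(d_n - lambda) are bounded). For our sequence d_n = 3 + 20/n, n = 1, 2, 3, ...:
  - {d_n} = {3 + 20/n : n ≥ 1}; the only limit point is 3
  - closure = {3 + 20/n : n ≥ 1} ∪ {3}
For the norm: a diagonal operator has ||D|| = sup_n |d_n|. Here d_n = 3 + 20/n is positive and decreasing, so sup_n |d_n| = d_1 = 3 + 20 = 23. So ||D|| = 23.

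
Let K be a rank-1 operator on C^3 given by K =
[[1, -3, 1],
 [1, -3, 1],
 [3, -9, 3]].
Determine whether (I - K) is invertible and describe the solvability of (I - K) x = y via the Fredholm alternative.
(I - K) is singular (det(I - K) = 0, i.e. 1 ∈ sigma(K)). (I - K) x = y is solvable iff y ⊥ ker((I - K)^*) = span{(1, -3, 1)}, i.e. iff y_1 - 3y_2 + y_3 = 0. When solvable, the solutions are x = y + c·(1, 1, 3), c arbitrary (ker(I - K) = span{(1, 1, 3)}, dimension 1).

K has rank 1, so it is an outer product K = u v^T: every row of K is a multiple of one row vector. Reading off the entries, u = (1, 1, 3) and v = (1, -3, 1) (row i of K equals u_i·v^T). A rank-one matrix u v^T satisfies K u = u (v·u) and kills the (2)-dimensional subspace v^⊥, so its characteristic polynomial is lambda^2 (lambda - v·u) with v·u = tr K = 1. Hence the eigenvalues of I - K are 1 (multiplicity 2) and 1 - (1) = 0, so det(I - K) = 0. (Direct check: I - K =
[[0, 3, -1],
 [-1, 4, -1],
 [-3, 9, -2]]
has determinant 0.) So 1 is an eigenvalue of K and (I - K) is not invertible. The finite-dimensional Fredholm alternative says: either (I - K) is invertible, or ker(I - K) ≠ {0} and then range(I - K) = ker((I - K)^*)^⊥, with dim ker(I - K) = dim ker((I - K)^*). We are in the second case, so we need both kernels. Kernel of I - K: (I - K) u = u - u (v·u) = u - u = 0, so ker(I - K) = span{u} = span{(1, 1, 3)} (it is exactly 1-dimensional because rank(I - K) = 2). Kernel of the adjoint: K is real, so (I - K)^* = I - K^T = I - v u^T, and (I - v u^T) v = v - v (u·v) = 0; hence ker((I - K)^*) = span{v} = span{(1, -3, 1)}. Therefore (I - K) x = y is solvable iff <y, v> = 0, i.e. iff y_1 - 3y_2 + y_3 = 0. When this holds, K y = u (v·y) = 0, so (I - K) y = y and x = y is a particular solution; the full solution set is the line x = y + c·u = y + c·(1, 1, 3), c ∈ C.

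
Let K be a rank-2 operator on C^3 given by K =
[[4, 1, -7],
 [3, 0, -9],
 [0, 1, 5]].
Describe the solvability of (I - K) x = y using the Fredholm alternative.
(I - K) is invertible (det(I - K) = 18 ≠ 0), so for every y in C^3 the equation (I - K) x = y has a unique solution.

K has rank 2 and factors as K = U V^T = u1 v1^T + u2 v2^T with u1 = (-2, -3, 2), v1 = (-1, 0, 3), u2 = (1, 0, 1), v2 = (2, 1, -1) (multiplying out reproduces the displayed K). The nonzero eigenvalues of U V^T coincide with those of the 2 x 2 matrix G = V^T U = [[v1·u1, v1·u2], [v2·u1, v2·u2]] = [[8, 2], [-9, 1]], and by the Sylvester determinant identity det(I_3 - U V^T) = det(I_2 - V^T U) = det([[-7, -2], [9, 0]]) = (-7)(0) - (-2)(9) = 18. (Direct check: I - K =
[[-3, -1, 7],
 [-3, 1, 9],
 [0, -1, -4]]
has determinant 18.) The finite-dimensional Fredholm alternative says: either (I - K) is invertible, or ker(I - K) ≠ {0} and then range(I - K) = ker((I - K)^*)^⊥, with dim ker(I - K) = dim ker((I - K)^*). Since det(I - K) ≠ 0, 1 is not an eigenvalue of K and ker(I - K) = {0}, so we are in the first case: for every y there is a unique x = (I - K)^(-1) y. (Explicitly, by the Woodbury identity, (I - U V^T)^(-1) = I + U (I_2 - G)^(-1) V^T.)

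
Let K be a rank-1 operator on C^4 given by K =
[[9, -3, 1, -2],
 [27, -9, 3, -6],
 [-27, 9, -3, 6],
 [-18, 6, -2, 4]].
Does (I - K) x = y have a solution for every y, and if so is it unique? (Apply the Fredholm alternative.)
(I - K) is singular (det(I - K) = 0, i.e. 1 ∈ sigma(K)). (I - K) x = y is solvable iff y ⊥ ker((I - K)^*) = span{(9, -3, 1, -2)}, i.e. iff 9y_1 - 3y_2 + y_3 - 2y_4 = 0. When solvable, the solutions are x = y + c·(1, 3, -3, -2), c arbitrary (ker(I - K) = span{(1, 3, -3, -2)}, dimension 1).

K has rank 1, so it is an outer product K = u v^T: every row of K is a multiple of one row vector. Reading off the entries, u = (1, 3, -3, -2) and v = (9, -3, 1, -2) (row i of K equals u_i·v^T). A rank-one matrix u v^T satisfies K u = u (v·u) and kills the (3)-dimensional subspace v^⊥, so its characteristic polynomial is lambda^3 (lambda - v·u) with v·u = tr K = 1. Hence the eigenvalues of I - K are 1 (multiplicity 3) and 1 - (1) = 0, so det(I - K) = 0. (Direct check: I - K =
[[-8, 3, -1, 2],
 [-27, 10, -3, 6],
 [27, -9, 4, -6],
 [18, -6, 2, -3]]
has determinant 0.) So 1 is an eigenvalue of K and (I - K) is not invertible. The finite-dimensional Fredholm alternative says: either (I - K) is invertible, or ker(I - K) ≠ {0} and then range(I - K) = ker((I - K)^*)^⊥, with dim ker(I - K) = dim ker((I - K)^*). We are in the second case, so we need both kernels. Kernel of I - K: (I - K) u = u - u (v·u) = u - u = 0, so ker(I - K) = span{u} = span{(1, 3, -3, -2)} (it is exactly 1-dimensional because rank(I - K) = 3). Kernel of the adjoint: K is real, so (I - K)^* = I - K^T = I - v u^T, and (I - v u^T) v = v - v (u·v) = 0; hence ker((I - K)^*) = span{v} = span{(9, -3, 1, -2)}. Therefore (I - K) x = y is solvable iff <y, v> = 0, i.e. iff 9y_1 - 3y_2 + y_3 - 2y_4 = 0. When this holds, K y = u (v·y) = 0, so (I - K) y = y and x = y is a particular solution; the full solution set is the line x = y + c·u = y + c·(1, 3, -3, -2), c ∈ C.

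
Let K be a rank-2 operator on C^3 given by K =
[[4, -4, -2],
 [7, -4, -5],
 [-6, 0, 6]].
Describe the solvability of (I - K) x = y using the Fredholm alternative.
(I - K) is invertible (det(I - K) = -5 ≠ 0), so for every y in C^3 the equation (I - K) x = y has a unique solution.

K has rank 2 and factors as K = U V^T = u1 v1^T + u2 v2^T with u1 = (0, -1, 2), v1 = (-3, 0, 3), u2 = (2, 2, 0), v2 = (2, -2, -1) (multiplying out reproduces the displayed K). The nonzero eigenvalues of U V^T coincide with those of the 2 x 2 matrix G = V^T U = [[v1·u1, v1·u2], [v2·u1, v2·u2]] = [[6, -6], [0, 0]], and by the Sylvester determinant identity det(I_3 - U V^T) = det(I_2 - V^T U) = det([[-5, 6], [0, 1]]) = (-5)(1) - (6)(0) = -5. (Direct check: I - K =
[[-3, 4, 2],
 [-7, 5, 5],
 [6, 0, -5]]
has determinant -5.) The finite-dimensional Fredholm alternative says: either (I - K) is invertible, or ker(I - K) ≠ {0} and then range(I - K) = ker((I - K)^*)^⊥, with dim ker(I - K) = dim ker((I - K)^*). Since det(I - K) ≠ 0, 1 is not an eigenvalue of K and ker(I - K) = {0}, so we are in the first case: for every y there is a unique x = (I - K)^(-1) y. (Explicitly, by the Woodbury identity, (I - U V^T)^(-1) = I + U (I_2 - G)^(-1) V^T.)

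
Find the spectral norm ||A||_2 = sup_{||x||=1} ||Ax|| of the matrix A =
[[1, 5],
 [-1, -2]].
||A||_2 = sqrt((31 + sqrt(925))/2) ≈ 5.5414 (= sqrt(largest eigenvalue of A^T A))

||A||_2 = sigma_max(A) = sqrt(lambda_max(A^T A)). Form the symmetric matrix M = A^T A =
[[2, 7],
 [7, 29]].
Its characteristic polynomial (trace, determinant of M give the coefficients) is
  p(λ) = det(λ I - M) = λ^2 - 31λ + 9.
For λ^2 - 31λ + 9 the discriminant is 925. It is nonnegative but not a perfect square, so the roots are real and irrational: λ = (31 ± sqrt(925))/2 ≈ 30.7069, 0.2931.
So the eigenvalues of A^T A are ≈ 0.2931, 30.7069 (all ≥ 0, as they must be for A^T A). The largest is λ_max = (31 + sqrt(925))/2 ≈ 30.7069, hence ||A||_2 = sqrt(λ_max) = sqrt((31 + sqrt(925))/2) ≈ 5.5414.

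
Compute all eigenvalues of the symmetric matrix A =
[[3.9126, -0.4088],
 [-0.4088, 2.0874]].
sigma(A) ≈ {2, 4}

A is real symmetric, so its spectrum consists of real eigenvalues. Expanding the characteristic polynomial of the displayed matrix gives
  det(λ I - A) = p(λ) = λ^2 + (-6)λ + (8).
Solving p(λ) = 0 yields eigenvalues ≈ 2, 4. (A is shown rounded to 4 decimals, so these recover the underlying integer eigenvalues to within that precision.)
Verification: the trace of A = 6 equals the sum of eigenvalues 6, and det(A) ≈ 8.0000 matches the eigenvalue product 8.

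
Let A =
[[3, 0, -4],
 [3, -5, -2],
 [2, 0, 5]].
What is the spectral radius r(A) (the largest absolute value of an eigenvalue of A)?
r(A) = 5

The eigenvalues of A are the roots of its characteristic polynomial. With M = A (coefficients from the trace, the sum of principal 2x2 minors, and det A):
  p(λ) = det(λ I - M) = λ^3 - 3λ^2 - 17λ + 115.
By the rational root theorem any rational root is an integer divisor of 115. Testing λ = -5: p(-5) = -125 - 75 + 85 + 115 = 0, so λ = -5 is a root. Dividing out (λ + 5) leaves p(λ) = (λ + 5)(λ^2 - 8λ + 23). For λ^2 - 8λ + 23 the discriminant is -28. It is negative, so the roots are the complex-conjugate pair λ = 4 ± (sqrt(28)/2) i ≈ 4 ± 2.6458i. For a conjugate pair the product of the roots equals the constant term, so |λ|^2 = 23 and |λ| = sqrt(23) ≈ 4.7958.
Thus the eigenvalues (to 4 decimals) are 4 ± 2.6458i (modulus 4.7958); -5 (modulus 5). The spectral radius is the largest modulus: r(A) = 5. (Cross-check: r(A) ≤ ||A||_2 ≈ 7.4146; equality holds whenever A is normal, though it can also hold for some non-normal A.)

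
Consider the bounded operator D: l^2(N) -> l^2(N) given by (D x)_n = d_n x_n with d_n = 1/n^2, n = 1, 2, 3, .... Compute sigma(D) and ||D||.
sigma(D) = {1/n^2 : n ≥ 1} ∪ {0}; ||D|| = 1

A bounded diagonal operator on l^2 with diagonal entries d_n has spectrum equal to the closure of {d_n : n ≥ 1}: every d_n is an eigenvalue (with eigenvector e_n), so {d_n} ⊂ sigma(D); the spectrum is closed, so its closure is too; and for lambda not in the closure, (D - lambda I) has bounded inverse (the diagonal entries 1/(d_n - lambda) are bounded). For our sequence d_n = 1/n^2, n = 1, 2, 3, ...:
  - {d_n} = {1/n^2 : n ≥ 1}; the only limit point is 0
  - closure = {1/n^2 : n ≥ 1} ∪ {0}
For the norm: a diagonal operator has ||D|| = sup_n |d_n|. Here d_n = 1/n^2 is positive and decreasing, so sup_n |d_n| = d_1 = 1. So ||D|| = 1.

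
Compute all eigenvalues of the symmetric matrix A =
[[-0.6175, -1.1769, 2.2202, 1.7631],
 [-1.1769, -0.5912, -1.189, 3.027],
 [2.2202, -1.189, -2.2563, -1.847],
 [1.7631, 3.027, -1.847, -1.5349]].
sigma(A) ≈ {-6, -3, 1, 3}

A is real symmetric, so its spectrum consists of real eigenvalues. Expanding the characteristic polynomial of the displayed matrix gives
  det(λ I - A) = p(λ) = λ^4 + (5)λ^3 + (-15)λ^2 + (-44.9977)λ + (54).
Solving p(λ) = 0 yields eigenvalues ≈ -6, -3, 1, 3. (A is shown rounded to 4 decimals, so these recover the underlying integer eigenvalues to within that precision.)
Verification: the trace of A = -5 equals the sum of eigenvalues -5, and det(A) ≈ 54.0006 matches the eigenvalue product 54.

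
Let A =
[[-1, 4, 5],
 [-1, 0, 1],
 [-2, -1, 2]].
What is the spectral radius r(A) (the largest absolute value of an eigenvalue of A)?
r(A) ≈ 3.5756

The eigenvalues of A are the roots of its characteristic polynomial. With M = A (coefficients from the trace, the sum of principal 2x2 minors, and det A):
  p(λ) = det(λ I - M) = λ^3 - λ^2 + 13λ - 4.
No integer candidate from the rational root theorem (±divisors of 4) is a root, so the roots are irrational. The cubic discriminant is Δ = -8131 < 0, so there is one real root and a complex-conjugate pair. p(0) = -4 and p(1) = 9 have opposite signs, so a root lies in (0, 1); Newton's method refines it to λ ≈ 0.3129. Dividing out (λ - (0.3129)) leaves approximately λ^2 - 0.6871λ + 12.785. For λ^2 - 0.6871λ + 12.785 the discriminant is -50.6679. It is negative, so the remaining roots are the complex-conjugate pair λ ≈ 0.3436 ± 3.5591i. Their product equals the constant term, so |λ|^2 ≈ 12.785 and |λ| ≈ 3.5756.
Thus the eigenvalues (to 4 decimals) are 0.3129 (modulus 0.3129); 0.3436 ± 3.5591i (modulus 3.5756). The spectral radius is the largest modulus: r(A) ≈ 3.5756. (Cross-check: r(A) ≤ ||A||_2 ≈ 6.7008; equality holds whenever A is normal, though it can also hold for some non-normal A.)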